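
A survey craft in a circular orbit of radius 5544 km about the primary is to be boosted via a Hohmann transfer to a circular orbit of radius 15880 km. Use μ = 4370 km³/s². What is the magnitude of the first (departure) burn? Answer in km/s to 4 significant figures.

Δv₁ = 0.1932 km/s

The Hohmann ellipse has a_t = (r₁ + r₂)/2 = 10712 km.
On the circular orbit at r = 5544 km, v_c = √(μ/r) = 0.8878 km/s.
Vis-viva on the transfer ellipse at r = 5544 km gives v_t = √[μ(2/r − 1/a_t)] = 1.081 km/s.
Δv₁ = |v_t − v_c| = |1.081 − 0.8878| = 0.1932 km/s.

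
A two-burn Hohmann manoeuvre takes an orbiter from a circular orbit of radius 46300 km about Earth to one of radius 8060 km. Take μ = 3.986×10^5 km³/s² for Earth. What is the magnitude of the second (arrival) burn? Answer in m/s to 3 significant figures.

Transfer-ellipse semi-major axis a_t = (r₁ + r₂)/2 = (46300 + 8060)/2 = 27180 km.
On the circular orbit at r = 8060 km, v_c = √(μ/r) = 7.032 km/s.
Transfer-orbit speed at the same r (vis-viva, a = a_t): v_t = √[μ(2/r − 1/a_t)] = 9.178 km/s.
Δv₂ = |v_t − v_c| = |9.178 − 7.032| = 2.146 km/s.

Δv₂ = 2150 m/s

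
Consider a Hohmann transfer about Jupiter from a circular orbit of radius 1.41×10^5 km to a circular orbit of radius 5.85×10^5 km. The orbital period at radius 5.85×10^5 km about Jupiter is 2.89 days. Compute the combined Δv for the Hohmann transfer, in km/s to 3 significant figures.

Δv = 13.6 km/s

From Kepler's third law T² = 4π²r³/μ at r = 5.85×10^5 km, T = 2.89 days = 2.89 × 86400 s = 2.49696×10^5 s: μ = 4π²r³/T² = 1.26766×10^8 km³/s².
Semi-major axis of the transfer orbit: a_t = (1.410×10^5 + 5.850×10^5)/2 = 3.630×10^5 km.
Circular speed at r₁: v₁ = √(μ/r₁) = √(1.26766×10^8/1.410×10^5) = 29.98 km/s.
Transfer-orbit speed at r₁ (v² = μ(2/r − 1/a)): v_p = √[μ(2/r₁ − 1/a_t)] = 38.06 km/s.
First burn Δv₁ = |v_p − v₁| = 8.080 km/s.
At r₂, v₂ = √(μ/r₂) = 14.72 km/s.
Transfer-orbit speed at r₂: v_a = √[μ(2/r₂ − 1/a_t)] = 9.174 km/s.
Second burn Δv₂ = |v₂ − v_a| = 5.546 km/s.
Δv = Δv₁ + Δv₂ = 8.080 + 5.546 = 13.63 km/s.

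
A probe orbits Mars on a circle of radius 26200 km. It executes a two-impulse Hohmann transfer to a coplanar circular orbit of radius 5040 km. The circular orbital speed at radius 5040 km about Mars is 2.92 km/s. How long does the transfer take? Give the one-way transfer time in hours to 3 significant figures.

t = 8.22 hours

From the circular-orbit relation v² = μ/r at r = 5040 km: μ = v²r = (2.92)² × 5040 = 42973.1 km³/s².
Transfer-ellipse semi-major axis a_t = (r₁ + r₂)/2 = (26200 + 5040)/2 = 15620 km.
By Kepler's third law the transfer-orbit period is T = 2π√(a_t³/μ), so t = T/2 = 29590 s.
Converting: 29590 s ÷ 3600 s/hour = 8.22 hours.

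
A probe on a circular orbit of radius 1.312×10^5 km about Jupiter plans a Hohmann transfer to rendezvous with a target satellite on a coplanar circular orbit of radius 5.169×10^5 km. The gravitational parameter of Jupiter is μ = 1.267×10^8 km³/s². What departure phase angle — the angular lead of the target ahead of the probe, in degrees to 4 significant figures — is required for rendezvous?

φ = 90.65°

Semi-major axis of the transfer orbit: a_t = (1.312×10^5 + 5.169×10^5)/2 = 3.2405×10^5 km.
Transfer time t = π√(a_t³/μ) = 51485 s.
The target's mean motion on its circular orbit is ω₂ = √(μ/r₂³) = 3.0289×10^-5 rad/s.
Angle swept by the target during transfer: ω₂·t = 1.5594 rad = 89.35°.
The probe traverses 180° on the transfer ellipse, so the target must lead by 180° − 89.35° = 90.65°.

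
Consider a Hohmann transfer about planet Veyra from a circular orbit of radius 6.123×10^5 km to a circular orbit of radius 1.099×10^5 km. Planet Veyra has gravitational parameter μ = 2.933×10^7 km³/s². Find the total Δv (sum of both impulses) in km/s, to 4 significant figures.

Δv = 8.039 km/s

Transfer-ellipse semi-major axis a_t = (r₁ + r₂)/2 = (6.123×10^5 + 1.099×10^5)/2 = 3.611×10^5 km.
At r₁ the circular-orbit speed is v₁ = √(μ/r₁) = 6.921 km/s.
Transfer-orbit speed at r₁ (vis-viva equation): v_a = √[μ(2/r₁ − 1/a_t)] = 3.818 km/s.
First burn Δv₁ = |v_a − v₁| = 3.103 km/s.
At r₂, v₂ = √(μ/r₂) = 16.3364 km/s.
Transfer-orbit speed at r₂: v_p = √[μ(2/r₂ − 1/a_t)] = 21.2728 km/s.
Second burn Δv₂ = |v₂ − v_p| = 4.936 km/s.
Total Δv = Δv₁ + Δv₂ = 8.039 km/s.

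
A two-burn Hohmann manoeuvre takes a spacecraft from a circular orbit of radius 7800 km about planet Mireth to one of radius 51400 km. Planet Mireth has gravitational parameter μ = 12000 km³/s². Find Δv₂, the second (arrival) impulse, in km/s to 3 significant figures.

Δv₂ = 0.235 km/s

The Hohmann ellipse has a_t = (r₁ + r₂)/2 = 29600 km.
On the circular orbit at r = 51400 km, v_c = √(μ/r) = 0.483180 km/s.
Vis-viva on the transfer ellipse at r = 51400 km gives v_t = √[μ(2/r − 1/a_t)] = 0.248034 km/s.
Δv₂ = |v_t − v_c| = |0.248034 − 0.483180| = 0.2351 km/s.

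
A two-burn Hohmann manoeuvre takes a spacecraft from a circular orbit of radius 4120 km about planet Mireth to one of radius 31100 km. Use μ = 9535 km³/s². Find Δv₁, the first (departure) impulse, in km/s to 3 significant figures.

Δv₁ = 0.500 km/s

The Hohmann ellipse has a_t = (r₁ + r₂)/2 = 17610 km.
Circular speed at r = 4120 km: v_c = √(μ/r) = 1.5213 km/s.
Transfer-orbit speed at the same r (vis-viva, a = a_t): v_t = √[μ(2/r − 1/a_t)] = 2.0217 km/s.
Δv₁ = |v_t − v_c| = |2.0217 − 1.5213| = 0.5004 km/s.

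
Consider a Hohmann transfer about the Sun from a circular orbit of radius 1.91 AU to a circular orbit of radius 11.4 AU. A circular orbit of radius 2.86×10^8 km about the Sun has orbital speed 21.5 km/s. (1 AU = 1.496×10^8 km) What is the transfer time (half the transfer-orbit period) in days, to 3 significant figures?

From the circular-orbit relation v² = μ/r at r = 2.86×10^8 km: μ = v²r = (21.5)² × 2.86×10^8 = 1.32204×10^11 km³/s².
In km: r₁ = 1.91 × 1.496×10^8 = 2.85736×10^8 km; r₂ = 11.4 × 1.496×10^8 = 1.70544×10^9 km.
Semi-major axis of the transfer orbit: a_t = (2.85736×10^8 + 1.70544×10^9)/2 = 9.95588×10^8 km.
Half the transfer-orbit period gives t = π√(a_t³/μ) = 2.714×10^8 s.
Converting: 2.714×10^8 s ÷ 86400 s/day = 3140 days.

t = 3140 days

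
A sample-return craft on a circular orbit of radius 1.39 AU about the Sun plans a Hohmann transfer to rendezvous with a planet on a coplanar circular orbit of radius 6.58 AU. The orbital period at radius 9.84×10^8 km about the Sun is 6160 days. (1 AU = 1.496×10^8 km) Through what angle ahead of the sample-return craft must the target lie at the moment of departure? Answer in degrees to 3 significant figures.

From Kepler's third law T² = 4π²r³/μ at r = 9.84×10^8 km, T = 6160 days = 6160 × 86400 s = 5.32224×10^8 s: μ = 4π²r³/T² = 1.32787×10^11 km³/s².
In km: r₁ = 1.39 × 1.496×10^8 = 2.07944×10^8 km; r₂ = 6.58 × 1.496×10^8 = 9.84368×10^8 km.
The Hohmann ellipse has a_t = (r₁ + r₂)/2 = 5.96156×10^8 km.
Transfer time t = π√(a_t³/μ) = 1.2549×10^8 s.
The target's mean motion on its circular orbit is ω₂ = √(μ/r₂³) = 1.1799×10^-8 rad/s.
Angle swept by the target during transfer: ω₂·t = 1.4807 rad = 84.84°.
Arrival is 180° from departure on the ellipse, so φ = 180° − 84.84° = 95.2°.

φ = 95.2°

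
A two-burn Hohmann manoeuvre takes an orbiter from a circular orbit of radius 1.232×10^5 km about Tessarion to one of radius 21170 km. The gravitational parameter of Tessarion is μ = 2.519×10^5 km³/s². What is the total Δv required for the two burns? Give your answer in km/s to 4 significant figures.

Δv = 1.713 km/s

The Hohmann ellipse has a_t = (r₁ + r₂)/2 = 72185 km.
Circular speed at r₁: v₁ = √(μ/r₁) = √(2.519×10^5/1.232×10^5) = 1.429910 km/s.
On the transfer ellipse at r₁, v² = μ(2/r − 1/a) gives v_a = √[μ(2/r₁ − 1/a_t)] = 0.7743649 km/s.
First burn Δv₁ = |v_a − v₁| = 0.65555 km/s.
Circular speed at r₂: v₂ = √(μ/r₂) = 3.449 km/s.
Transfer-orbit speed at r₂: v_p = √[μ(2/r₂ − 1/a_t)] = 4.506 km/s.
Second burn Δv₂ = |v₂ − v_p| = 1.0570 km/s.
Total Δv = Δv₁ + Δv₂ = 1.713 km/s.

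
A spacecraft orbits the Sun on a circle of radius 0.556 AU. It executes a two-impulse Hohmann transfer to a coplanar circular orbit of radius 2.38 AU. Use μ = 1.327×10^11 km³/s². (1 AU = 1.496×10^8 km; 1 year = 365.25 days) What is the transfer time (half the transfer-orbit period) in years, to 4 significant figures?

In km: r₁ = 0.556 × 1.496×10^8 = 8.31776×10^7 km; r₂ = 2.38 × 1.496×10^8 = 3.56048×10^8 km.
Semi-major axis of the transfer orbit: a_t = (8.31776×10^7 + 3.56048×10^8)/2 = 2.196128×10^8 km.
By Kepler's third law the transfer-orbit period is T = 2π√(a_t³/μ), so t = T/2 = 2.8067×10^7 s.
Converting: 2.8067×10^7 s ÷ 3.15576×10^7 s/year (365.25 × 86400) = 0.8894 years.

t = 0.8894 years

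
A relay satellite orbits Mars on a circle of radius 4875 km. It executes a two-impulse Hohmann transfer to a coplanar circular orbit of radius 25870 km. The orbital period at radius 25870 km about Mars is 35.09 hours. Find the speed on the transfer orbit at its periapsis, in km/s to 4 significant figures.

v = 3.845 km/s

From Kepler's third law T² = 4π²r³/μ at r = 25870 km, T = 35.09 hours = 35.09 × 3600 s = 1.26324×10^5 s: μ = 4π²r³/T² = 42832.9 km³/s².
Transfer-ellipse semi-major axis a_t = (r₁ + r₂)/2 = (4875 + 25870)/2 = 15372.5 km.
The periapsis of the transfer ellipse is at r = 4875 km.
Vis-viva: v = √[μ(2/r − 1/a_t)] = √[42832.9 × (2/4875 − 1/15372.5)] = 3.845 km/s.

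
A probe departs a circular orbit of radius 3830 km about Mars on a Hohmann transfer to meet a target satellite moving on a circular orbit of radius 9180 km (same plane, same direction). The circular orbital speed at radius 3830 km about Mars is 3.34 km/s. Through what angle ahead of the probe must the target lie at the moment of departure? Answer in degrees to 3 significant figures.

From the circular-orbit relation v² = μ/r at r = 3830 km: μ = v²r = (3.34)² × 3830 = 42725.9 km³/s².
Semi-major axis of the transfer orbit: a_t = (3830 + 9180)/2 = 6505 km.
Transfer time t = π√(a_t³/μ) = 7974 s.
The target's mean motion on its circular orbit is ω₂ = √(μ/r₂³) = 2.350×10^-4 rad/s.
Angle swept by the target during transfer: ω₂·t = 1.874 rad = 107.4°.
Arrival is 180° from departure on the ellipse, so φ = 180° − 107.4° = 72.6°.

φ = 72.6°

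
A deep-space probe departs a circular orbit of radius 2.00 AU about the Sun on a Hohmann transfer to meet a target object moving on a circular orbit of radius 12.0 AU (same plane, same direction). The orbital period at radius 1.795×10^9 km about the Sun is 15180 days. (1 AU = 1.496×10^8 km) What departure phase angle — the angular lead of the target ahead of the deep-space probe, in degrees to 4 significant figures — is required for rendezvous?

From Kepler's third law T² = 4π²r³/μ at r = 1.795×10^9 km, T = 15180 days = 15180 × 86400 s = 1.311552×10^9 s: μ = 4π²r³/T² = 1.32734×10^11 km³/s².
In km: r₁ = 2.00 × 1.496×10^8 = 2.992×10^8 km; r₂ = 12.0 × 1.496×10^8 = 1.7952×10^9 km.
Semi-major axis of the transfer orbit: a_t = (2.992×10^8 + 1.7952×10^9)/2 = 1.0472×10^9 km.
Transfer time t = π√(a_t³/μ) = 2.9222×10^8 s.
Target angular speed ω₂ = √(μ/r₂³) = 4.7898×10^-9 rad/s.
Angle swept by the target during transfer: ω₂·t = 1.3997 rad = 80.20°.
Arrival is 180° from departure on the ellipse, so φ = 180° − 80.20° = 99.80°.

φ = 99.80°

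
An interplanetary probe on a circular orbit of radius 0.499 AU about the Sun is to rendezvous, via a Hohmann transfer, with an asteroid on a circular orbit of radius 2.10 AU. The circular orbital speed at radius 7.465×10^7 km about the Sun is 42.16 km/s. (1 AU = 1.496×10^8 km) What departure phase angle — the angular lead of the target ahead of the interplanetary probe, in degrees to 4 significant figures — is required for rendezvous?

From the circular-orbit relation v² = μ/r at r = 7.465×10^7 km: μ = v²r = (42.16)² × 7.465×10^7 = 1.32688×10^11 km³/s².
In km: r₁ = 0.499 × 1.496×10^8 = 7.46504×10^7 km; r₂ = 2.10 × 1.496×10^8 = 3.1416×10^8 km.
Transfer-ellipse semi-major axis a_t = (r₁ + r₂)/2 = (7.46504×10^7 + 3.1416×10^8)/2 = 1.944052×10^8 km.
The half-period of the transfer ellipse is t = π√(a_t³/μ) = 2.3377×10^7 s.
The target's mean motion on its circular orbit is ω₂ = √(μ/r₂³) = 6.5417×10^-8 rad/s.
Angle swept by the target during transfer: ω₂·t = 1.5293 rad = 87.62°.
The interplanetary probe traverses 180° on the transfer ellipse, so the target must lead by 180° − 87.62° = 92.38°.

φ = 92.38°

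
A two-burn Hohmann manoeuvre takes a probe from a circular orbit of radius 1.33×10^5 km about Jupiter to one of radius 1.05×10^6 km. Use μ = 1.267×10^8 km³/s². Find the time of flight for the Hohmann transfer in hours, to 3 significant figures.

Semi-major axis of the transfer orbit: a_t = (1.330×10^5 + 1.050×10^6)/2 = 5.915×10^5 km.
Transfer time t = π√(a_t³/μ) = π√((5.915×10^5)³ / 1.267×10^8) = 1.270×10^5 s.
Converting: 1.270×10^5 s ÷ 3600 s/hour = 35.3 hours.

t = 35.3 hours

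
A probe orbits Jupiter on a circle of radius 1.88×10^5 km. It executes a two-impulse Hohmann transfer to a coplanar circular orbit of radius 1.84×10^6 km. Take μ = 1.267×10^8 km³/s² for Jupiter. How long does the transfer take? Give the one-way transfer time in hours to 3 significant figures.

Semi-major axis of the transfer orbit: a_t = (1.880×10^5 + 1.840×10^6)/2 = 1.014×10^6 km.
By Kepler's third law the transfer-orbit period is T = 2π√(a_t³/μ), so t = T/2 = 2.850×10^5 s.
Converting: 2.850×10^5 s ÷ 3600 s/hour = 79.2 hours.

t = 79.2 hours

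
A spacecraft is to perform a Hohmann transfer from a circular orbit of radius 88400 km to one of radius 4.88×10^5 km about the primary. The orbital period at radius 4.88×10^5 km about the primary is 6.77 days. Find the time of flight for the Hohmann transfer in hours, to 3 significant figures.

t = 36.9 hours

From Kepler's third law T² = 4π²r³/μ at r = 4.88×10^5 km, T = 6.77 days = 6.77 × 86400 s = 5.84928×10^5 s: μ = 4π²r³/T² = 1.34096×10^7 km³/s².
The Hohmann ellipse has a_t = (r₁ + r₂)/2 = 2.882×10^5 km.
Half the transfer-orbit period gives t = π√(a_t³/μ) = 1.327×10^5 s.
Converting: 1.327×10^5 s ÷ 3600 s/hour = 36.9 hours.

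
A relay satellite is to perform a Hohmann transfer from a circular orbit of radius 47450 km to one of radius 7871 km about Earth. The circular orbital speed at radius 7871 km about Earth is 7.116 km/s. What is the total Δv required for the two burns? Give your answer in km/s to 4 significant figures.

From the circular-orbit relation v² = μ/r at r = 7871 km: μ = v²r = (7.116)² × 7871 = 3.98567×10^5 km³/s².
The Hohmann ellipse has a_t = (r₁ + r₂)/2 = 27660.5 km.
Circular speed at r₁: v₁ = √(μ/r₁) = √(3.98567×10^5/47450) = 2.898 km/s.
Transfer-orbit speed at r₁ (v² = μ(2/r − 1/a)): v_a = √[μ(2/r₁ − 1/a_t)] = 1.546 km/s.
First burn Δv₁ = |v_a − v₁| = 1.352 km/s.
At r₂, v₂ = √(μ/r₂) = 7.116 km/s.
Transfer-orbit speed at r₂: v_p = √[μ(2/r₂ − 1/a_t)] = 9.320 km/s.
Second burn Δv₂ = |v₂ − v_p| = 2.204 km/s.
Total Δv = Δv₁ + Δv₂ = 3.556 km/s.

Δv = 3.556 km/s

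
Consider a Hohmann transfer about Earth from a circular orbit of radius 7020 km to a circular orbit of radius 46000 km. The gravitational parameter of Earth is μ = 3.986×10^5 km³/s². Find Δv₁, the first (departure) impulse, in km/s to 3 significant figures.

Δv₁ = 2.39 km/s

The Hohmann ellipse has a_t = (r₁ + r₂)/2 = 26510 km.
Circular speed at r = 7020 km: v_c = √(μ/r) = 7.535 km/s.
Transfer-orbit speed at the same r (vis-viva, a = a_t): v_t = √[μ(2/r − 1/a_t)] = 9.926 km/s.
Δv₁ = |v_t − v_c| = |9.926 − 7.535| = 2.391 km/s.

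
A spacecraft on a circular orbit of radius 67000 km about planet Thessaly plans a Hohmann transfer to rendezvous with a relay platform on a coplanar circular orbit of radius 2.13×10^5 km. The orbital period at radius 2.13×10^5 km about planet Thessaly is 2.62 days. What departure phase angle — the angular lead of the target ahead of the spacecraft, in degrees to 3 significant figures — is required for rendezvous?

From Kepler's third law T² = 4π²r³/μ at r = 2.13×10^5 km, T = 2.62 days = 2.62 × 86400 s = 2.26368×10^5 s: μ = 4π²r³/T² = 7.44506×10^6 km³/s².
Semi-major axis of the transfer orbit: a_t = (67000 + 2.130×10^5)/2 = 1.400×10^5 km.
The half-period of the transfer ellipse is t = π√(a_t³/μ) = 60313 s.
The target's mean motion on its circular orbit is ω₂ = √(μ/r₂³) = 2.7757×10^-5 rad/s.
Angle swept by the target during transfer: ω₂·t = 1.6741 rad = 95.92°.
The spacecraft traverses 180° on the transfer ellipse, so the target must lead by 180° − 95.92° = 84.1°.

φ = 84.1°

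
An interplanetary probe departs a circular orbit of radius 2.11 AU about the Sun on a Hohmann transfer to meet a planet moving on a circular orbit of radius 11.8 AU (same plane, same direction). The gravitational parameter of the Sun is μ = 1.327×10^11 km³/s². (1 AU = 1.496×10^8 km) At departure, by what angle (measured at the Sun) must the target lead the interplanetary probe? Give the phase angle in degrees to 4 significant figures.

In km: r₁ = 2.11 × 1.496×10^8 = 3.15656×10^8 km; r₂ = 11.8 × 1.496×10^8 = 1.76528×10^9 km.
The Hohmann ellipse has a_t = (r₁ + r₂)/2 = 1.040468×10^9 km.
The half-period of the transfer ellipse is t = π√(a_t³/μ) = 2.8944×10^8 s.
Target angular speed ω₂ = √(μ/r₂³) = 4.9115×10^-9 rad/s.
Angle swept by the target during transfer: ω₂·t = 1.4216 rad = 81.45°.
Arrival is 180° from departure on the ellipse, so φ = 180° − 81.45° = 98.55°.

φ = 98.55°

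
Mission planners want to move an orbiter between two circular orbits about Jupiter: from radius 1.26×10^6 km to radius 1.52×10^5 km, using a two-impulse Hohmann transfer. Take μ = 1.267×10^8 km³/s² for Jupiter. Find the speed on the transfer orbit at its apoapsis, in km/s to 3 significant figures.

v = 4.65 km/s

The Hohmann ellipse has a_t = (r₁ + r₂)/2 = 7.060×10^5 km.
At apoapsis, r = 1.260×10^6 km.
From the vis-viva equation, v = √[μ(2/r − 1/a_t)] = 4.653 km/s.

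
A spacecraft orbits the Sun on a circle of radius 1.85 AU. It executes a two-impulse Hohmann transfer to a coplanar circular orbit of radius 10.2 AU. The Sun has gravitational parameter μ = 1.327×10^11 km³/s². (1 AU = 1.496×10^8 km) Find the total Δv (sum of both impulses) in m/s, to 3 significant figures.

In km: r₁ = 1.85 × 1.496×10^8 = 2.7676×10^8 km; r₂ = 10.2 × 1.496×10^8 = 1.52592×10^9 km.
Semi-major axis of the transfer orbit: a_t = (2.7676×10^8 + 1.52592×10^9)/2 = 9.0134×10^8 km.
Circular speed at r₁: v₁ = √(μ/r₁) = √(1.327×10^11/2.7676×10^8) = 21.897 km/s.
Transfer-orbit speed at r₁ (vis-viva equation): v_p = √[μ(2/r₁ − 1/a_t)] = 28.491 km/s.
First burn Δv₁ = |v_p − v₁| = 6.594 km/s.
At r₂, v₂ = √(μ/r₂) = 9.325 km/s.
Transfer-orbit speed at r₂: v_a = √[μ(2/r₂ − 1/a_t)] = 5.167 km/s.
Second burn Δv₂ = |v₂ − v_a| = 4.158 km/s.
Total Δv = Δv₁ + Δv₂ = 10.75 km/s.

Δv = 10800 m/s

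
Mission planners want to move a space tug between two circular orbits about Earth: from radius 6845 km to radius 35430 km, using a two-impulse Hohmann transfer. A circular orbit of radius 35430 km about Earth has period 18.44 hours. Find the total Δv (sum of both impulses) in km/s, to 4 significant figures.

From Kepler's third law T² = 4π²r³/μ at r = 35430 km, T = 18.44 hours = 18.44 × 3600 s = 66384 s: μ = 4π²r³/T² = 3.98425×10^5 km³/s².
The Hohmann ellipse has a_t = (r₁ + r₂)/2 = 21137.5 km.
Circular speed at r₁: v₁ = √(μ/r₁) = √(3.98425×10^5/6845) = 7.629 km/s.
On the transfer ellipse at r₁, vis-viva gives v_p = √[μ(2/r₁ − 1/a_t)] = 9.877 km/s.
First burn Δv₁ = |v_p − v₁| = 2.248 km/s.
At r₂, v₂ = √(μ/r₂) = 3.353 km/s.
Transfer-orbit speed at r₂: v_a = √[μ(2/r₂ − 1/a_t)] = 1.908 km/s.
Second burn Δv₂ = |v₂ − v_a| = 1.445 km/s.
Δv = Δv₁ + Δv₂ = 2.248 + 1.445 = 3.693 km/s.

Δv = 3.693 km/s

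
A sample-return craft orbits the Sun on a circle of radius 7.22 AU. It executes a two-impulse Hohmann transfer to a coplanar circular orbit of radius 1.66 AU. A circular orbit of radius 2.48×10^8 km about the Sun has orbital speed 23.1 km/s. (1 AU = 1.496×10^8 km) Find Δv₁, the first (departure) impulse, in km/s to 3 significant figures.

Δv₁ = 4.30 km/s

From the circular-orbit relation v² = μ/r at r = 2.48×10^8 km: μ = v²r = (23.1)² × 2.48×10^8 = 1.32335×10^11 km³/s².
In km: r₁ = 7.22 × 1.496×10^8 = 1.080112×10^9 km; r₂ = 1.66 × 1.496×10^8 = 2.48336×10^8 km.
Semi-major axis of the transfer orbit: a_t = (1.080112×10^9 + 2.48336×10^8)/2 = 6.64224×10^8 km.
On the circular orbit at r = 1.080112×10^9 km, v_c = √(μ/r) = 11.069 km/s.
Vis-viva on the transfer ellipse at r = 1.080112×10^9 km gives v_t = √[μ(2/r − 1/a_t)] = 6.7681 km/s.
Δv₁ = |v_t − v_c| = |6.7681 − 11.069| = 4.301 km/s.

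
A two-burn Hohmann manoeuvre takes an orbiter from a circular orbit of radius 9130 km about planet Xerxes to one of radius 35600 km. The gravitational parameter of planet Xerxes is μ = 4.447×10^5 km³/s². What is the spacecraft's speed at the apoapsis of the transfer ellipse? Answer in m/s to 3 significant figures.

v = 2260 m/s

The Hohmann ellipse has a_t = (r₁ + r₂)/2 = 22365 km.
At apoapsis, r = 35600 km.
Vis-viva: v = √[μ(2/r − 1/a_t)] = √[4.447×10^5 × (2/35600 − 1/22365)] = 2.258 km/s.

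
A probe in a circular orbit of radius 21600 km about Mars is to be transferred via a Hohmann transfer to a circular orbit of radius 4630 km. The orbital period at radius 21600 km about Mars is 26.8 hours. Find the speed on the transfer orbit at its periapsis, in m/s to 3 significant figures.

v = 3900 m/s

From Kepler's third law T² = 4π²r³/μ at r = 21600 km, T = 26.8 hours = 26.8 × 3600 s = 96480 s: μ = 4π²r³/T² = 42741.2 km³/s².
Semi-major axis of the transfer orbit: a_t = (21600 + 4630)/2 = 13115 km.
At periapsis, r = 4630 km.
From the vis-viva equation, v = √[μ(2/r − 1/a_t)] = 3.899 km/s.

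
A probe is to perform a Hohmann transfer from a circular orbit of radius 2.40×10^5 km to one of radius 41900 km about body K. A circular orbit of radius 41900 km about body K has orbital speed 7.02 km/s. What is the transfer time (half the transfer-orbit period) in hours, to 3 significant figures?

From the circular-orbit relation v² = μ/r at r = 41900 km: μ = v²r = (7.02)² × 41900 = 2.06485×10^6 km³/s².
Transfer-ellipse semi-major axis a_t = (r₁ + r₂)/2 = (2.400×10^5 + 41900)/2 = 1.4095×10^5 km.
By Kepler's third law the transfer-orbit period is T = 2π√(a_t³/μ), so t = T/2 = 1.157×10^5 s.
Converting: 1.157×10^5 s ÷ 3600 s/hour = 32.1 hours.

t = 32.1 hours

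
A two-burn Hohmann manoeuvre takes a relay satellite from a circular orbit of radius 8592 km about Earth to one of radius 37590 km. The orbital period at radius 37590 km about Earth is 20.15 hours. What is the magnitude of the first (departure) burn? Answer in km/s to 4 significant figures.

From Kepler's third law T² = 4π²r³/μ at r = 37590 km, T = 20.15 hours = 20.15 × 3600 s = 72540 s: μ = 4π²r³/T² = 3.98494×10^5 km³/s².
Transfer-ellipse semi-major axis a_t = (r₁ + r₂)/2 = (8592 + 37590)/2 = 23091 km.
Circular speed at r = 8592 km: v_c = √(μ/r) = 6.810 km/s.
Vis-viva on the transfer ellipse at r = 8592 km gives v_t = √[μ(2/r − 1/a_t)] = 8.689 km/s.
Δv₁ = |v_t − v_c| = |8.689 − 6.810| = 1.879 km/s.

Δv₁ = 1.879 km/s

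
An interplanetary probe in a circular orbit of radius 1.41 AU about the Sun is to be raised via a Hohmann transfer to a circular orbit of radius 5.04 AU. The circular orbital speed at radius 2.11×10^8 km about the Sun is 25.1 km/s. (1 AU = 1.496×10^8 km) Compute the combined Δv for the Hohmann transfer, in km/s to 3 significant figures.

Δv = 10.8 km/s

From the circular-orbit relation v² = μ/r at r = 2.11×10^8 km: μ = v²r = (25.1)² × 2.11×10^8 = 1.32932×10^11 km³/s².
In km: r₁ = 1.41 × 1.496×10^8 = 2.10936×10^8 km; r₂ = 5.04 × 1.496×10^8 = 7.53984×10^8 km.
Transfer-ellipse semi-major axis a_t = (r₁ + r₂)/2 = (2.10936×10^8 + 7.53984×10^8)/2 = 4.8246×10^8 km.
At r₁ the circular-orbit speed is v₁ = √(μ/r₁) = 25.104 km/s.
On the transfer ellipse at r₁, vis-viva gives v_p = √[μ(2/r₁ − 1/a_t)] = 31.383 km/s.
First burn Δv₁ = |v_p − v₁| = 6.279 km/s.
At r₂, v₂ = √(μ/r₂) = 13.278 km/s.
Transfer-orbit speed at r₂: v_a = √[μ(2/r₂ − 1/a_t)] = 8.7797 km/s.
Second burn Δv₂ = |v₂ − v_a| = 4.498 km/s.
Total Δv = Δv₁ + Δv₂ = 10.78 km/s.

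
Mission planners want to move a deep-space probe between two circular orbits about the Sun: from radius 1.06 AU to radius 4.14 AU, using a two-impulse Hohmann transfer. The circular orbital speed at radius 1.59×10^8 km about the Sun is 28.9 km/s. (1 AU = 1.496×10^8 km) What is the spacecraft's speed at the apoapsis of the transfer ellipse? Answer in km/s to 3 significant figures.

From the circular-orbit relation v² = μ/r at r = 1.59×10^8 km: μ = v²r = (28.9)² × 1.59×10^8 = 1.32798×10^11 km³/s².
In km: r₁ = 1.06 × 1.496×10^8 = 1.58576×10^8 km; r₂ = 4.14 × 1.496×10^8 = 6.19344×10^8 km.
Transfer-ellipse semi-major axis a_t = (r₁ + r₂)/2 = (1.58576×10^8 + 6.19344×10^8)/2 = 3.8896×10^8 km.
The apoapsis of the transfer ellipse is at r = 6.19344×10^8 km.
Applying v² = μ(2/r − 1/a_t): v = 9.350 km/s.

v = 9.35 km/s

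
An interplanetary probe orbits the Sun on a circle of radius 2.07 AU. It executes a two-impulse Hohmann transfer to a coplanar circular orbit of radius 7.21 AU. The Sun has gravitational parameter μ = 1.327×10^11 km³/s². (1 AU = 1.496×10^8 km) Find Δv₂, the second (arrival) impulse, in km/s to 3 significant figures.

In km: r₁ = 2.07 × 1.496×10^8 = 3.09672×10^8 km; r₂ = 7.21 × 1.496×10^8 = 1.078616×10^9 km.
Semi-major axis of the transfer orbit: a_t = (3.09672×10^8 + 1.078616×10^9)/2 = 6.94144×10^8 km.
Circular speed at r = 1.078616×10^9 km: v_c = √(μ/r) = 11.0918 km/s.
Vis-viva on the transfer ellipse at r = 1.078616×10^9 km gives v_t = √[μ(2/r − 1/a_t)] = 7.40846 km/s.
Δv₂ = |v_t − v_c| = |7.40846 − 11.0918| = 3.683 km/s.

Δv₂ = 3.68 km/s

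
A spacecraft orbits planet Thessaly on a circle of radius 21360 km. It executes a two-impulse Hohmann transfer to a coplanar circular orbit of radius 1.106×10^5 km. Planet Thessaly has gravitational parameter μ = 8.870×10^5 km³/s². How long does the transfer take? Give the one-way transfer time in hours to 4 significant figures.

The Hohmann ellipse has a_t = (r₁ + r₂)/2 = 65980 km.
By Kepler's third law the transfer-orbit period is T = 2π√(a_t³/μ), so t = T/2 = 56530 s.
Converting: 56530 s ÷ 3600 s/hour = 15.70 hours.

t = 15.70 hours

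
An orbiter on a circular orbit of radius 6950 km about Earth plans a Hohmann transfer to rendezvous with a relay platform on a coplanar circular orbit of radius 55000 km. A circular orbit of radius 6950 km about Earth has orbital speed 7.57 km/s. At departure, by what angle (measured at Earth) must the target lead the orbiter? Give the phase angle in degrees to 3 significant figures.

From the circular-orbit relation v² = μ/r at r = 6950 km: μ = v²r = (7.57)² × 6950 = 3.98269×10^5 km³/s².
Semi-major axis of the transfer orbit: a_t = (6950 + 55000)/2 = 30975 km.
The half-period of the transfer ellipse is t = π√(a_t³/μ) = 27138 s.
Target angular speed ω₂ = √(μ/r₂³) = 4.8927×10^-5 rad/s.
Angle swept by the target during transfer: ω₂·t = 1.3278 rad = 76.08°.
Arrival is 180° from departure on the ellipse, so φ = 180° − 76.08° = 104°.

φ = 104°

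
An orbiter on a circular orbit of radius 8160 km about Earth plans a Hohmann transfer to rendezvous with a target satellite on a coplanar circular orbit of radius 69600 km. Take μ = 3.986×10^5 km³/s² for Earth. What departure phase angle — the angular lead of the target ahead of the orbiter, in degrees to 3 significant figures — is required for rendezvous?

φ = 105°

The Hohmann ellipse has a_t = (r₁ + r₂)/2 = 38880 km.
The half-period of the transfer ellipse is t = π√(a_t³/μ) = 38148 s.
The target's mean motion on its circular orbit is ω₂ = √(μ/r₂³) = 3.4384×10^-5 rad/s.
Angle swept by the target during transfer: ω₂·t = 1.3117 rad = 75.15°.
Arrival is 180° from departure on the ellipse, so φ = 180° − 75.15° = 105°.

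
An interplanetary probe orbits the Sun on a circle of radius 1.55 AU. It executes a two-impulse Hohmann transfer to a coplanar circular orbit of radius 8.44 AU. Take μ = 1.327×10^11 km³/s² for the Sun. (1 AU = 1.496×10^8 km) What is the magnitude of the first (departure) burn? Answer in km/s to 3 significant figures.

In km: r₁ = 1.55 × 1.496×10^8 = 2.3188×10^8 km; r₂ = 8.44 × 1.496×10^8 = 1.262624×10^9 km.
Transfer-ellipse semi-major axis a_t = (r₁ + r₂)/2 = (2.3188×10^8 + 1.262624×10^9)/2 = 7.47252×10^8 km.
On the circular orbit at r = 2.3188×10^8 km, v_c = √(μ/r) = 23.922 km/s.
Vis-viva on the transfer ellipse at r = 2.3188×10^8 km gives v_t = √[μ(2/r − 1/a_t)] = 31.096 km/s.
Δv₁ = |v_t − v_c| = |31.096 − 23.922| = 7.174 km/s.

Δv₁ = 7.17 km/s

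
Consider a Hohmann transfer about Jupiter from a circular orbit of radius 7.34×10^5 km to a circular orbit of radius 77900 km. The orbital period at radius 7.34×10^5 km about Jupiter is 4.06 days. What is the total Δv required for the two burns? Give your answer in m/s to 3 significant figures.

From Kepler's third law T² = 4π²r³/μ at r = 7.34×10^5 km, T = 4.06 days = 4.06 × 86400 s = 3.50784×10^5 s: μ = 4π²r³/T² = 1.26873×10^8 km³/s².
The Hohmann ellipse has a_t = (r₁ + r₂)/2 = 4.0595×10^5 km.
Circular speed at r₁: v₁ = √(μ/r₁) = √(1.26873×10^8/7.340×10^5) = 13.147 km/s.
On the transfer ellipse at r₁, vis-viva equation gives v_a = √[μ(2/r₁ − 1/a_t)] = 5.7593 km/s.
First burn Δv₁ = |v_a − v₁| = 7.388 km/s.
At r₂, v₂ = √(μ/r₂) = 40.36 km/s.
Transfer-orbit speed at r₂: v_p = √[μ(2/r₂ − 1/a_t)] = 54.27 km/s.
Second burn Δv₂ = |v₂ − v_p| = 13.91 km/s.
Δv = Δv₁ + Δv₂ = 7.388 + 13.91 = 21.30 km/s.

Δv = 21300 m/s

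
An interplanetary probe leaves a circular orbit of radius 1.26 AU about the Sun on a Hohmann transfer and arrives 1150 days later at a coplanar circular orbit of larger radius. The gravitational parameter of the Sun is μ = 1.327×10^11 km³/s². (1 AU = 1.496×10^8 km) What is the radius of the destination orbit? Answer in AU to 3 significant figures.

In km: r₁ = 1.26 × 1.496×10^8 = 1.88496×10^8 km.
Transfer time t = 1150 days = 9.936×10^7 s, and t = π√(a_t³/μ).
So a_t = (μ t²/π²)^(1/3) = (1.327×10^11 × (9.936×10^7)² / π²)^(1/3) = 5.1011×10^8 km.
Since a_t = (r₁ + r₂)/2, r₂ = 2a_t − r₁ = 2×5.1011×10^8 − 1.88496×10^8 = 8.31724×10^8 km.
In AU: r₂ = 8.31724×10^8 / 1.496×10^8 = 5.56 AU.

r₂ = 5.56 AU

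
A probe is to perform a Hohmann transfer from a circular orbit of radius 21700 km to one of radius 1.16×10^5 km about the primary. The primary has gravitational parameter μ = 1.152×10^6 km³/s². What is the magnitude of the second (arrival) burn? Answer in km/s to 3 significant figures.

Δv₂ = 1.38 km/s

Transfer-ellipse semi-major axis a_t = (r₁ + r₂)/2 = (21700 + 1.160×10^5)/2 = 68850 km.
On the circular orbit at r = 1.160×10^5 km, v_c = √(μ/r) = 3.151 km/s.
Vis-viva on the transfer ellipse at r = 1.160×10^5 km gives v_t = √[μ(2/r − 1/a_t)] = 1.769 km/s.
Δv₂ = |v_t − v_c| = |1.769 − 3.151| = 1.382 km/s.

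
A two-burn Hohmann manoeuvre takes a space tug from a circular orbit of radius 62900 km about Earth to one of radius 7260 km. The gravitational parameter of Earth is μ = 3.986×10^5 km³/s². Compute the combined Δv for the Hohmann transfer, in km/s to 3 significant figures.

Δv = 3.88 km/s

Transfer-ellipse semi-major axis a_t = (r₁ + r₂)/2 = (62900 + 7260)/2 = 35080 km.
At r₁ the circular-orbit speed is v₁ = √(μ/r₁) = 2.517 km/s.
On the transfer ellipse at r₁, vis-viva gives v_a = √[μ(2/r₁ − 1/a_t)] = 1.145 km/s.
First burn Δv₁ = |v_a − v₁| = 1.372 km/s.
Circular speed at r₂: v₂ = √(μ/r₂) = 7.410 km/s.
Transfer-orbit speed at r₂: v_p = √[μ(2/r₂ − 1/a_t)] = 9.922 km/s.
Second burn Δv₂ = |v₂ − v_p| = 2.512 km/s.
Δv = Δv₁ + Δv₂ = 1.372 + 2.512 = 3.884 km/s.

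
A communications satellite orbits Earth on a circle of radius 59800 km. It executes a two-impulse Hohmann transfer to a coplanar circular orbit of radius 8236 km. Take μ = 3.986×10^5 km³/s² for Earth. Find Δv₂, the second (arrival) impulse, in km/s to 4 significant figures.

Transfer-ellipse semi-major axis a_t = (r₁ + r₂)/2 = (59800 + 8236)/2 = 34018 km.
On the circular orbit at r = 8236 km, v_c = √(μ/r) = 6.957 km/s.
Transfer-orbit speed at the same r (vis-viva, a = a_t): v_t = √[μ(2/r − 1/a_t)] = 9.224 km/s.
Δv₂ = |v_t − v_c| = |9.224 − 6.957| = 2.267 km/s.

Δv₂ = 2.267 km/s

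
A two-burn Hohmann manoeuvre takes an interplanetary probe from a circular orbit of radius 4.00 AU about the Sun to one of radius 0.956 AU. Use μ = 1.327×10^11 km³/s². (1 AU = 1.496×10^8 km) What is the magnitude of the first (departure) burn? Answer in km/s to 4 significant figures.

Δv₁ = 5.642 km/s

In km: r₁ = 4.00 × 1.496×10^8 = 5.984×10^8 km; r₂ = 0.956 × 1.496×10^8 = 1.430176×10^8 km.
Semi-major axis of the transfer orbit: a_t = (5.984×10^8 + 1.430176×10^8)/2 = 3.707088×10^8 km.
Circular speed at r = 5.984×10^8 km: v_c = √(μ/r) = 14.8915 km/s.
Vis-viva on the transfer ellipse at r = 5.984×10^8 km gives v_t = √[μ(2/r − 1/a_t)] = 9.24949 km/s.
Δv₁ = |v_t − v_c| = |9.24949 − 14.8915| = 5.642 km/s.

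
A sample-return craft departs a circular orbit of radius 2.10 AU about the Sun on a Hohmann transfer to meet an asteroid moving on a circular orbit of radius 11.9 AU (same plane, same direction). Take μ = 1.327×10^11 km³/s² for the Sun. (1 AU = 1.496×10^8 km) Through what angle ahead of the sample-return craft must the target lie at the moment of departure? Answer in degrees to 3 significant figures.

In km: r₁ = 2.10 × 1.496×10^8 = 3.1416×10^8 km; r₂ = 11.9 × 1.496×10^8 = 1.78024×10^9 km.
The Hohmann ellipse has a_t = (r₁ + r₂)/2 = 1.0472×10^9 km.
The half-period of the transfer ellipse is t = π√(a_t³/μ) = 2.9225×10^8 s.
Target angular speed ω₂ = √(μ/r₂³) = 4.8497×10^-9 rad/s.
Angle swept by the target during transfer: ω₂·t = 1.4173 rad = 81.21°.
Arrival is 180° from departure on the ellipse, so φ = 180° − 81.21° = 98.8°.

φ = 98.8°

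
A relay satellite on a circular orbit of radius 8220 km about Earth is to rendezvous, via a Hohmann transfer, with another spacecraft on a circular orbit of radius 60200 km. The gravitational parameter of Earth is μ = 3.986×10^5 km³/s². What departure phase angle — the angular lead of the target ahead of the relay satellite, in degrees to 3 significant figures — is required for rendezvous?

φ = 103°

Semi-major axis of the transfer orbit: a_t = (8220 + 60200)/2 = 34210 km.
Transfer time t = π√(a_t³/μ) = 31486 s.
Target angular speed ω₂ = √(μ/r₂³) = 4.2744×10^-5 rad/s.
Angle swept by the target during transfer: ω₂·t = 1.3458 rad = 77.11°.
Arrival is 180° from departure on the ellipse, so φ = 180° − 77.11° = 103°.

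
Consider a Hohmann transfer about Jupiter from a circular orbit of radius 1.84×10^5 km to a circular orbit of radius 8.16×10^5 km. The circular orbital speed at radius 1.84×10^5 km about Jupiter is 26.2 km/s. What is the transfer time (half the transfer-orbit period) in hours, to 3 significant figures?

t = 27.5 hours

From the circular-orbit relation v² = μ/r at r = 1.84×10^5 km: μ = v²r = (26.2)² × 1.84×10^5 = 1.26305×10^8 km³/s².
The Hohmann ellipse has a_t = (r₁ + r₂)/2 = 5.000×10^5 km.
Transfer time t = π√(a_t³/μ) = π√((5.000×10^5)³ / 1.26305×10^8) = 98830 s.
Converting: 98830 s ÷ 3600 s/hour = 27.5 hours.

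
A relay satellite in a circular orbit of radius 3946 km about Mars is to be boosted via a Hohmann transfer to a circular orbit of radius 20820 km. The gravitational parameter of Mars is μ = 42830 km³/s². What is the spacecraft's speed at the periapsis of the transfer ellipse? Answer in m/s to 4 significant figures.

The Hohmann ellipse has a_t = (r₁ + r₂)/2 = 12383 km.
The periapsis of the transfer ellipse is at r = 3946 km.
Vis-viva: v = √[μ(2/r − 1/a_t)] = √[42830 × (2/3946 − 1/12383)] = 4.272 km/s.

v = 4272 m/s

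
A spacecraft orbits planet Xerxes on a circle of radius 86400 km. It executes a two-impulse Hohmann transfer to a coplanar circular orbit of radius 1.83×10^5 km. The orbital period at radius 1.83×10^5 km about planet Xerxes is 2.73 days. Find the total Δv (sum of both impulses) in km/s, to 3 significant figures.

Δv = 2.15 km/s

From Kepler's third law T² = 4π²r³/μ at r = 1.83×10^5 km, T = 2.73 days = 2.73 × 86400 s = 2.35872×10^5 s: μ = 4π²r³/T² = 4.34871×10^6 km³/s².
The Hohmann ellipse has a_t = (r₁ + r₂)/2 = 1.347×10^5 km.
Circular speed at r₁: v₁ = √(μ/r₁) = √(4.34871×10^6/86400) = 7.0945 km/s.
Transfer-orbit speed at r₁ (vis-viva): v_p = √[μ(2/r₁ − 1/a_t)] = 8.2692 km/s.
First burn Δv₁ = |v_p − v₁| = 1.1747 km/s.
Circular speed at r₂: v₂ = √(μ/r₂) = 4.87477 km/s.
Transfer-orbit speed at r₂: v_a = √[μ(2/r₂ − 1/a_t)] = 3.90416 km/s.
Second burn Δv₂ = |v₂ − v_a| = 0.97061 km/s.
Total Δv = Δv₁ + Δv₂ = 2.145 km/s.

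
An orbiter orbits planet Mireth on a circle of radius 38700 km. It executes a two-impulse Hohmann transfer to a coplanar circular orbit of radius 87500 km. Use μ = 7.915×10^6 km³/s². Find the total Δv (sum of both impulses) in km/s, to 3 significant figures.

The Hohmann ellipse has a_t = (r₁ + r₂)/2 = 63100 km.
At r₁ the circular-orbit speed is v₁ = √(μ/r₁) = 14.3011 km/s.
Transfer-orbit speed at r₁ (vis-viva equation): v_p = √[μ(2/r₁ − 1/a_t)] = 16.8407 km/s.
First burn Δv₁ = |v_p − v₁| = 2.5396 km/s.
Circular speed at r₂: v₂ = √(μ/r₂) = 9.5109 km/s.
Transfer-orbit speed at r₂: v_a = √[μ(2/r₂ − 1/a_t)] = 7.4484 km/s.
Second burn Δv₂ = |v₂ − v_a| = 2.0625 km/s.
Total Δv = Δv₁ + Δv₂ = 4.602 km/s.

Δv = 4.60 km/s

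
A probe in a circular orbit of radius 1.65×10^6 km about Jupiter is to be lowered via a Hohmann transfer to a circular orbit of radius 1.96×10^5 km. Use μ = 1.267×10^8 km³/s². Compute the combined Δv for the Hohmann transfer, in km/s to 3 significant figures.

Δv = 13.3 km/s

Transfer-ellipse semi-major axis a_t = (r₁ + r₂)/2 = (1.650×10^6 + 1.960×10^5)/2 = 9.230×10^5 km.
Circular speed at r₁: v₁ = √(μ/r₁) = √(1.267×10^8/1.650×10^6) = 8.763 km/s.
Transfer-orbit speed at r₁ (vis-viva): v_a = √[μ(2/r₁ − 1/a_t)] = 4.038 km/s.
First burn Δv₁ = |v_a − v₁| = 4.725 km/s.
At r₂, v₂ = √(μ/r₂) = 25.425 km/s.
Transfer-orbit speed at r₂: v_p = √[μ(2/r₂ − 1/a_t)] = 33.994 km/s.
Second burn Δv₂ = |v₂ − v_p| = 8.569 km/s.
Total Δv = Δv₁ + Δv₂ = 13.29 km/s.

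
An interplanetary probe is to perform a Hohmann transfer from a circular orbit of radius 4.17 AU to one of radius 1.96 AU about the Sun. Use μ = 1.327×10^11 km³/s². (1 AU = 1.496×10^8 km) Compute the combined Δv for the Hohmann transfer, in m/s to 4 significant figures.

Δv = 6462 m/s

In km: r₁ = 4.17 × 1.496×10^8 = 6.23832×10^8 km; r₂ = 1.96 × 1.496×10^8 = 2.93216×10^8 km.
Semi-major axis of the transfer orbit: a_t = (6.23832×10^8 + 2.93216×10^8)/2 = 4.58524×10^8 km.
Circular speed at r₁: v₁ = √(μ/r₁) = √(1.327×10^11/6.23832×10^8) = 14.585 km/s.
On the transfer ellipse at r₁, vis-viva gives v_a = √[μ(2/r₁ − 1/a_t)] = 11.663 km/s.
First burn Δv₁ = |v_a − v₁| = 2.922 km/s.
At r₂, v₂ = √(μ/r₂) = 21.27 km/s.
Transfer-orbit speed at r₂: v_p = √[μ(2/r₂ − 1/a_t)] = 24.81 km/s.
Second burn Δv₂ = |v₂ − v_p| = 3.540 km/s.
Δv = Δv₁ + Δv₂ = 2.922 + 3.540 = 6.462 km/s.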